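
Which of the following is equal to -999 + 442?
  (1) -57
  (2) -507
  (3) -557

-999 + 442 = -557
3) -557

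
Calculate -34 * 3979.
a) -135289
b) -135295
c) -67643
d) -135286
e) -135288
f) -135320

-34 * 3979 = -135286
d) -135286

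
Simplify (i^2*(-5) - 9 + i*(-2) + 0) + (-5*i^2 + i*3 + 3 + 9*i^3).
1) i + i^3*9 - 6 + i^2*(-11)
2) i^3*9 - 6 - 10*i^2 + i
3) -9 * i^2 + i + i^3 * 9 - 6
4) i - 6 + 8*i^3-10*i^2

Adding the polynomials and combining like terms:
(i^2*(-5) - 9 + i*(-2) + 0) + (-5*i^2 + i*3 + 3 + 9*i^3)
= i^3*9 - 6 - 10*i^2 + i
2) i^3*9 - 6 - 10*i^2 + i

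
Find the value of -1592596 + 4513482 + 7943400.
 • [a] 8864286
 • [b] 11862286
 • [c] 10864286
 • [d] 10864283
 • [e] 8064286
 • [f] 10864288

First: -1592596 + 4513482 = 2920886
Then: 2920886 + 7943400 = 10864286
c) 10864286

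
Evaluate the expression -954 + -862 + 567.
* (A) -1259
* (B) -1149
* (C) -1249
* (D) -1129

First: -954 + -862 = -1816
Then: -1816 + 567 = -1249
C) -1249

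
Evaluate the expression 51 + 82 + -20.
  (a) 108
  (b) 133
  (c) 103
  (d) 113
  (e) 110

First: 51 + 82 = 133
Then: 133 + -20 = 113
d) 113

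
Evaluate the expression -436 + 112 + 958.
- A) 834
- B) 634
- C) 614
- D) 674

First: -436 + 112 = -324
Then: -324 + 958 = 634
B) 634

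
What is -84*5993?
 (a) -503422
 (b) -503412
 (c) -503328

-84 * 5993 = -503412
b) -503412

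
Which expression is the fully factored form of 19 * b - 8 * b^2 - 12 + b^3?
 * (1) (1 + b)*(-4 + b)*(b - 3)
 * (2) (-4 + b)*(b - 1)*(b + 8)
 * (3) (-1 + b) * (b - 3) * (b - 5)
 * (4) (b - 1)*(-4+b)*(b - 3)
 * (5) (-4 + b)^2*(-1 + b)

We need to factor 19 * b - 8 * b^2 - 12 + b^3.
The factored form is (b - 1)*(-4+b)*(b - 3).
4) (b - 1)*(-4+b)*(b - 3)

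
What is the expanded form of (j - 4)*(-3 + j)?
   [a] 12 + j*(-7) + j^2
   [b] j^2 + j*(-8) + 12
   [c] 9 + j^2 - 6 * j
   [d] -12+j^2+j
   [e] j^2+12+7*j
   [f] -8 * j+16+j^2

Expanding (j - 4)*(-3 + j):
= 12 + j*(-7) + j^2
a) 12 + j*(-7) + j^2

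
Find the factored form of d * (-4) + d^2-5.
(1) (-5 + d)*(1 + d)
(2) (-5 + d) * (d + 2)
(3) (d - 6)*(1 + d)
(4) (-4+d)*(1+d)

We need to factor d * (-4) + d^2-5.
The factored form is (-5 + d)*(1 + d).
1) (-5 + d)*(1 + d)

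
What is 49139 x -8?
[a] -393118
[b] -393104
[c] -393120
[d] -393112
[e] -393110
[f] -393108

49139 * -8 = -393112
d) -393112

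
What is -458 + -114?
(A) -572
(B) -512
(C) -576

-458 + -114 = -572
A) -572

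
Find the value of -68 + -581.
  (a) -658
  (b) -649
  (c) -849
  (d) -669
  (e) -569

-68 + -581 = -649
b) -649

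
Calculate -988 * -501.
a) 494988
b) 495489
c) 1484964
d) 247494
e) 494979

-988 * -501 = 494988
a) 494988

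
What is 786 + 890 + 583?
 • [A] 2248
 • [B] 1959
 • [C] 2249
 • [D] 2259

First: 786 + 890 = 1676
Then: 1676 + 583 = 2259
D) 2259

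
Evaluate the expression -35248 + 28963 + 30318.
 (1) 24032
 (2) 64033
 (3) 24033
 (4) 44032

First: -35248 + 28963 = -6285
Then: -6285 + 30318 = 24033
3) 24033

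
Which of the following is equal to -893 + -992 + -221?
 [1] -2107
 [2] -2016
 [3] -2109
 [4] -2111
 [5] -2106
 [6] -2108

First: -893 + -992 = -1885
Then: -1885 + -221 = -2106
5) -2106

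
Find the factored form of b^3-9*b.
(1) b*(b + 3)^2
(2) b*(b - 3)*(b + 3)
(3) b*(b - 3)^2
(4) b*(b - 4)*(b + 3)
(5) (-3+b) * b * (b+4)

We need to factor b^3-9*b.
The factored form is b*(b - 3)*(b + 3).
2) b*(b - 3)*(b + 3)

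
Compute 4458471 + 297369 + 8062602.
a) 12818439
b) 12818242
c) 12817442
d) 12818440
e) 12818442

First: 4458471 + 297369 = 4755840
Then: 4755840 + 8062602 = 12818442
e) 12818442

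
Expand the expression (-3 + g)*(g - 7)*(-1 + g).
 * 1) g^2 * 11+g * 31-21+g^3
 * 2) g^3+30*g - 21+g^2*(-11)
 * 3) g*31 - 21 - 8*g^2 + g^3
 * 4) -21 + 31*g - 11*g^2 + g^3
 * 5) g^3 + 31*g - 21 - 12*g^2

Expanding (-3 + g)*(g - 7)*(-1 + g):
= -21 + 31*g - 11*g^2 + g^3
4) -21 + 31*g - 11*g^2 + g^3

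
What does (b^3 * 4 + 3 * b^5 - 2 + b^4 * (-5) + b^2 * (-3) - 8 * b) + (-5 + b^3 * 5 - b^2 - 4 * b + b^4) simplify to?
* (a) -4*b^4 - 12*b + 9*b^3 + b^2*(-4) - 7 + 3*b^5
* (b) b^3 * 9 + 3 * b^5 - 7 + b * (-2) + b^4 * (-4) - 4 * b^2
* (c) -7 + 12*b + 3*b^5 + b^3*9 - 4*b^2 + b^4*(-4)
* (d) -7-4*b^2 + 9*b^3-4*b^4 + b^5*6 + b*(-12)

Adding the polynomials and combining like terms:
(b^3*4 + 3*b^5 - 2 + b^4*(-5) + b^2*(-3) - 8*b) + (-5 + b^3*5 - b^2 - 4*b + b^4)
= -4*b^4 - 12*b + 9*b^3 + b^2*(-4) - 7 + 3*b^5
a) -4*b^4 - 12*b + 9*b^3 + b^2*(-4) - 7 + 3*b^5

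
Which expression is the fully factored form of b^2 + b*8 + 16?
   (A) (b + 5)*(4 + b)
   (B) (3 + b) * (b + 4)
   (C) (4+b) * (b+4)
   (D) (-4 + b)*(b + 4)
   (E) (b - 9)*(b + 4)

We need to factor b^2 + b*8 + 16.
The factored form is (4+b) * (b+4).
C) (4+b) * (b+4)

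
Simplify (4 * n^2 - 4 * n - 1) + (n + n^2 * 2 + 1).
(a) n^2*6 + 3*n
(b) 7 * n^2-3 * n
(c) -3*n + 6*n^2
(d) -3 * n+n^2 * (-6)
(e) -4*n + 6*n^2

Adding the polynomials and combining like terms:
(4*n^2 - 4*n - 1) + (n + n^2*2 + 1)
= -3*n + 6*n^2
c) -3*n + 6*n^2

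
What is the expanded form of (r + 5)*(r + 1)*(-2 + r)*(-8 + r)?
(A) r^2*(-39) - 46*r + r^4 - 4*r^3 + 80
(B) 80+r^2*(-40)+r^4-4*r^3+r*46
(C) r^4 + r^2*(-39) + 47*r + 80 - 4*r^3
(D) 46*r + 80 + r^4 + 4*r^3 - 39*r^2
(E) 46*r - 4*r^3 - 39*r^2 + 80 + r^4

Expanding (r + 5)*(r + 1)*(-2 + r)*(-8 + r):
= 46*r - 4*r^3 - 39*r^2 + 80 + r^4
E) 46*r - 4*r^3 - 39*r^2 + 80 + r^4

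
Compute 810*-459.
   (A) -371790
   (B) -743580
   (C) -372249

810 * -459 = -371790
A) -371790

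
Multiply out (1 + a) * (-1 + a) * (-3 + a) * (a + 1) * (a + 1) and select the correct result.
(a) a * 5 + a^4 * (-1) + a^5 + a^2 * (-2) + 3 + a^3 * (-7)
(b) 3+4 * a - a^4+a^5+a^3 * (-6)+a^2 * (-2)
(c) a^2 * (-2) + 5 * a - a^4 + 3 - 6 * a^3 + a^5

Expanding (1 + a) * (-1 + a) * (-3 + a) * (a + 1) * (a + 1):
= a^2 * (-2) + 5 * a - a^4 + 3 - 6 * a^3 + a^5
c) a^2 * (-2) + 5 * a - a^4 + 3 - 6 * a^3 + a^5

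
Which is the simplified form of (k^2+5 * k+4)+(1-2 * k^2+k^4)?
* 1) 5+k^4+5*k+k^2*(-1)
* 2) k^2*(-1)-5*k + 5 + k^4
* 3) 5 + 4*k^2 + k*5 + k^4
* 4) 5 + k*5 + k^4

Adding the polynomials and combining like terms:
(k^2 + 5*k + 4) + (1 - 2*k^2 + k^4)
= 5+k^4+5*k+k^2*(-1)
1) 5+k^4+5*k+k^2*(-1)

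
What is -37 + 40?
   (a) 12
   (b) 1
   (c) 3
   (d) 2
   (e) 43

-37 + 40 = 3
c) 3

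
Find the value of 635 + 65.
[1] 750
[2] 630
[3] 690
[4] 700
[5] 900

635 + 65 = 700
4) 700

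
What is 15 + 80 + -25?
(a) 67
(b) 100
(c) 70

First: 15 + 80 = 95
Then: 95 + -25 = 70
c) 70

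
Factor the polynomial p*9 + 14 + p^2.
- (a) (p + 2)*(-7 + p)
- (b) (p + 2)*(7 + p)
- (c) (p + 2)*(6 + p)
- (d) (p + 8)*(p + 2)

We need to factor p*9 + 14 + p^2.
The factored form is (p + 2)*(7 + p).
b) (p + 2)*(7 + p)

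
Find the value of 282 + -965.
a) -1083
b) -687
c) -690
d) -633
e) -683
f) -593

282 + -965 = -683
e) -683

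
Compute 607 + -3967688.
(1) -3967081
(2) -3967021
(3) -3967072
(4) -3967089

607 + -3967688 = -3967081
1) -3967081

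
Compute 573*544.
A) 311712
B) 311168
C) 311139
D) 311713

573 * 544 = 311712
A) 311712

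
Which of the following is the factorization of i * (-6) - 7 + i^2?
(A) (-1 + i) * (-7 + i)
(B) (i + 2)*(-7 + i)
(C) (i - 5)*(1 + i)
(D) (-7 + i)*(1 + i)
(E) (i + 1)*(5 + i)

We need to factor i * (-6) - 7 + i^2.
The factored form is (-7 + i)*(1 + i).
D) (-7 + i)*(1 + i)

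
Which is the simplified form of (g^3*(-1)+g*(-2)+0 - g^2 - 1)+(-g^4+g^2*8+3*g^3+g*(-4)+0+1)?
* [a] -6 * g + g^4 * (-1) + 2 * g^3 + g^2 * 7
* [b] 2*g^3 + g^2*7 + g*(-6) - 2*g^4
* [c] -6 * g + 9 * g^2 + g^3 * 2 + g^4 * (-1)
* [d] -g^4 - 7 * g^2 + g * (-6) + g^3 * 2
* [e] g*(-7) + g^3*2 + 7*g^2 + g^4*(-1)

Adding the polynomials and combining like terms:
(g^3*(-1) + g*(-2) + 0 - g^2 - 1) + (-g^4 + g^2*8 + 3*g^3 + g*(-4) + 0 + 1)
= -6 * g + g^4 * (-1) + 2 * g^3 + g^2 * 7
a) -6 * g + g^4 * (-1) + 2 * g^3 + g^2 * 7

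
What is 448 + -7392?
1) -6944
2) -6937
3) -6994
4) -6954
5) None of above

448 + -7392 = -6944
1) -6944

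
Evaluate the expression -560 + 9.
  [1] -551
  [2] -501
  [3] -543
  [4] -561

-560 + 9 = -551
1) -551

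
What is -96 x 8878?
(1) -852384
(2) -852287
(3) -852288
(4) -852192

-96 * 8878 = -852288
3) -852288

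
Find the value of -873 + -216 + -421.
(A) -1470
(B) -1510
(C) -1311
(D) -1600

First: -873 + -216 = -1089
Then: -1089 + -421 = -1510
B) -1510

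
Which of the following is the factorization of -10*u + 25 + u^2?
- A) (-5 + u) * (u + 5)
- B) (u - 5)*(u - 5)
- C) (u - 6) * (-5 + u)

We need to factor -10*u + 25 + u^2.
The factored form is (u - 5)*(u - 5).
B) (u - 5)*(u - 5)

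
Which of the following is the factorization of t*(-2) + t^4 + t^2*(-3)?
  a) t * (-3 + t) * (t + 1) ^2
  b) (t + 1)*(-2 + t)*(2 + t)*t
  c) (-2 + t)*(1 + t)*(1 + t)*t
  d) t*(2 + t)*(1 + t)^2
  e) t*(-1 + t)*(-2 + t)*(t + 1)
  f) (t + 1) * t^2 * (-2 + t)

We need to factor t*(-2) + t^4 + t^2*(-3).
The factored form is (-2 + t)*(1 + t)*(1 + t)*t.
c) (-2 + t)*(1 + t)*(1 + t)*t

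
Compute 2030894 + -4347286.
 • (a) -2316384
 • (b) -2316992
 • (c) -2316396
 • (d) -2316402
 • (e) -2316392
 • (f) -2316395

2030894 + -4347286 = -2316392
e) -2316392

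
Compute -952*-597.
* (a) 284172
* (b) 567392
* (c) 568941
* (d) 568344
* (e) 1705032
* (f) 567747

-952 * -597 = 568344
d) 568344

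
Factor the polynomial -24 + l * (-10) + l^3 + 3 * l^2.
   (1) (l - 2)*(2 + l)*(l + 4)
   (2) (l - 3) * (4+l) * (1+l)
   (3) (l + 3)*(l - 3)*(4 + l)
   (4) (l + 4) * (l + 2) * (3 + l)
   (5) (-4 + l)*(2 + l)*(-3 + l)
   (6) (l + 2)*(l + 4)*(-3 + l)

We need to factor -24 + l * (-10) + l^3 + 3 * l^2.
The factored form is (l + 2)*(l + 4)*(-3 + l).
6) (l + 2)*(l + 4)*(-3 + l)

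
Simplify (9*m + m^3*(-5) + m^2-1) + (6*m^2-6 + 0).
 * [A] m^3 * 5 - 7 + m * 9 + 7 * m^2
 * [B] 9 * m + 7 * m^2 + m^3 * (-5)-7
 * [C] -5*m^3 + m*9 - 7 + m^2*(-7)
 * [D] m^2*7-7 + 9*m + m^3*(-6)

Adding the polynomials and combining like terms:
(9*m + m^3*(-5) + m^2 - 1) + (6*m^2 - 6 + 0)
= 9 * m + 7 * m^2 + m^3 * (-5)-7
B) 9 * m + 7 * m^2 + m^3 * (-5)-7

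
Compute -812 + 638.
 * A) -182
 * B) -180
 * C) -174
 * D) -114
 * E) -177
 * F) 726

-812 + 638 = -174
C) -174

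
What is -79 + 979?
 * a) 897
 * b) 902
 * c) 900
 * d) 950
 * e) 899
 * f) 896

-79 + 979 = 900
c) 900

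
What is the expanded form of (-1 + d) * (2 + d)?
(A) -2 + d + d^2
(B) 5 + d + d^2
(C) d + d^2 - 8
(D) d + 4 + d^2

Expanding (-1 + d) * (2 + d):
= -2 + d + d^2
A) -2 + d + d^2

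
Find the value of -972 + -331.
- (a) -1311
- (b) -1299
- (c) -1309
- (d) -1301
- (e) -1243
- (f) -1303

-972 + -331 = -1303
f) -1303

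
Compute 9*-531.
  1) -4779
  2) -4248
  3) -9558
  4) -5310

9 * -531 = -4779
1) -4779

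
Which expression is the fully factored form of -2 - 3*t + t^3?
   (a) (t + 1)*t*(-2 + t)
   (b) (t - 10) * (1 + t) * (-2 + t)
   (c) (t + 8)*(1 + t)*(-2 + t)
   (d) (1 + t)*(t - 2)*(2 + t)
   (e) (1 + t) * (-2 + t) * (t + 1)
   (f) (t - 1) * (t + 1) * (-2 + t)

We need to factor -2 - 3*t + t^3.
The factored form is (1 + t) * (-2 + t) * (t + 1).
e) (1 + t) * (-2 + t) * (t + 1)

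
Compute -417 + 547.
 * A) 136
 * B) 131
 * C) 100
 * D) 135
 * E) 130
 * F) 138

-417 + 547 = 130
E) 130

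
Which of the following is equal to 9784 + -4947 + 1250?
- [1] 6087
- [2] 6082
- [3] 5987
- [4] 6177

First: 9784 + -4947 = 4837
Then: 4837 + 1250 = 6087
1) 6087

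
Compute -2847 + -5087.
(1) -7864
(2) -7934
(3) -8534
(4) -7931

-2847 + -5087 = -7934
2) -7934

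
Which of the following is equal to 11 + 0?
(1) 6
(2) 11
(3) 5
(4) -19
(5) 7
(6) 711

11 + 0 = 11
2) 11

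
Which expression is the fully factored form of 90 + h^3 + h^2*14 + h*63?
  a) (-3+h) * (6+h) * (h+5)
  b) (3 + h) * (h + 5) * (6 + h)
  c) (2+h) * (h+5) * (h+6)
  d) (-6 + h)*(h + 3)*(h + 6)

We need to factor 90 + h^3 + h^2*14 + h*63.
The factored form is (3 + h) * (h + 5) * (6 + h).
b) (3 + h) * (h + 5) * (6 + h)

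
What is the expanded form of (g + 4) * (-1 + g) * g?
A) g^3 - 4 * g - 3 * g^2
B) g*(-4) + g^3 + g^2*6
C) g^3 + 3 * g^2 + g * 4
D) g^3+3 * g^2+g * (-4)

Expanding (g + 4) * (-1 + g) * g:
= g^3+3 * g^2+g * (-4)
D) g^3+3 * g^2+g * (-4)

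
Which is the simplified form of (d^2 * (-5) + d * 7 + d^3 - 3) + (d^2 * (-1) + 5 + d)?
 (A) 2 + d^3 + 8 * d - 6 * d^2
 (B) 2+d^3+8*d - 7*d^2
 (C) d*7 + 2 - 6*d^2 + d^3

Adding the polynomials and combining like terms:
(d^2*(-5) + d*7 + d^3 - 3) + (d^2*(-1) + 5 + d)
= 2 + d^3 + 8 * d - 6 * d^2
A) 2 + d^3 + 8 * d - 6 * d^2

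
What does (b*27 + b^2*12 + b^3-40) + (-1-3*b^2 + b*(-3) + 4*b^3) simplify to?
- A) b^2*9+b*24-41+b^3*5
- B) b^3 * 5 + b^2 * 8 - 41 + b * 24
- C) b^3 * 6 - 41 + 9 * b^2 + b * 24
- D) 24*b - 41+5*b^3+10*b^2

Adding the polynomials and combining like terms:
(b*27 + b^2*12 + b^3 - 40) + (-1 - 3*b^2 + b*(-3) + 4*b^3)
= b^2*9+b*24-41+b^3*5
A) b^2*9+b*24-41+b^3*5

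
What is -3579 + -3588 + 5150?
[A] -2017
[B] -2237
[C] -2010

First: -3579 + -3588 = -7167
Then: -7167 + 5150 = -2017
A) -2017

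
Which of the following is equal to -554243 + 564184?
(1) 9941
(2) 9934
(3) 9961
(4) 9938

-554243 + 564184 = 9941
1) 9941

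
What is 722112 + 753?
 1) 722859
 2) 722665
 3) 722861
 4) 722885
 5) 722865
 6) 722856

722112 + 753 = 722865
5) 722865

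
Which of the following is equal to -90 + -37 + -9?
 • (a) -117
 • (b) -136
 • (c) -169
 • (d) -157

First: -90 + -37 = -127
Then: -127 + -9 = -136
b) -136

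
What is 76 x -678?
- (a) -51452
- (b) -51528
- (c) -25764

76 * -678 = -51528
b) -51528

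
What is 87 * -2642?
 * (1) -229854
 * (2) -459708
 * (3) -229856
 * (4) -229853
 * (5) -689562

87 * -2642 = -229854
1) -229854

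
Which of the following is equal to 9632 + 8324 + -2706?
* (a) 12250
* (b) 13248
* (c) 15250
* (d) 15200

First: 9632 + 8324 = 17956
Then: 17956 + -2706 = 15250
c) 15250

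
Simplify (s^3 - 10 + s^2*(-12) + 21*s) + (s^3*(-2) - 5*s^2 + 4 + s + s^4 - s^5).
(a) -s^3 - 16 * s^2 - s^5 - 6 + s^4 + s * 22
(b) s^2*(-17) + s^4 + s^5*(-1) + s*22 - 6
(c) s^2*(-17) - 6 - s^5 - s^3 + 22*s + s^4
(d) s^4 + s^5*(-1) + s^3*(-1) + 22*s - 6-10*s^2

Adding the polynomials and combining like terms:
(s^3 - 10 + s^2*(-12) + 21*s) + (s^3*(-2) - 5*s^2 + 4 + s + s^4 - s^5)
= s^2*(-17) - 6 - s^5 - s^3 + 22*s + s^4
c) s^2*(-17) - 6 - s^5 - s^3 + 22*s + s^4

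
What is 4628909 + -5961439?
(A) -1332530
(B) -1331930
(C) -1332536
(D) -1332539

4628909 + -5961439 = -1332530
A) -1332530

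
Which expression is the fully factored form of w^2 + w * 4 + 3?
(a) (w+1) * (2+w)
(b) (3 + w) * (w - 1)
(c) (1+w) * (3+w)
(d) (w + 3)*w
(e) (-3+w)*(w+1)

We need to factor w^2 + w * 4 + 3.
The factored form is (1+w) * (3+w).
c) (1+w) * (3+w)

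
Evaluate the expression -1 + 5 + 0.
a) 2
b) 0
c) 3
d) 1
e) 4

First: -1 + 5 = 4
Then: 4 + 0 = 4
e) 4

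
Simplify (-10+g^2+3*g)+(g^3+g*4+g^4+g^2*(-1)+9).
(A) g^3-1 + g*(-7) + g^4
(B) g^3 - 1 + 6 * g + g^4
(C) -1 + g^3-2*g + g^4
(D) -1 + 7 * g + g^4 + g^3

Adding the polynomials and combining like terms:
(-10 + g^2 + 3*g) + (g^3 + g*4 + g^4 + g^2*(-1) + 9)
= -1 + 7 * g + g^4 + g^3
D) -1 + 7 * g + g^4 + g^3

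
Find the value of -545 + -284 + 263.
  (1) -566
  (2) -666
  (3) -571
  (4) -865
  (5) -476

First: -545 + -284 = -829
Then: -829 + 263 = -566
1) -566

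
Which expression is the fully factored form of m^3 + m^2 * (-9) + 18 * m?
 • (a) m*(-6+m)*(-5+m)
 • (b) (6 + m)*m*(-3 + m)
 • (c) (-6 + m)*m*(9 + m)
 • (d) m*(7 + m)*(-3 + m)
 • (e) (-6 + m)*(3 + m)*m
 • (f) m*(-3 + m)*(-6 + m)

We need to factor m^3 + m^2 * (-9) + 18 * m.
The factored form is m*(-3 + m)*(-6 + m).
f) m*(-3 + m)*(-6 + m)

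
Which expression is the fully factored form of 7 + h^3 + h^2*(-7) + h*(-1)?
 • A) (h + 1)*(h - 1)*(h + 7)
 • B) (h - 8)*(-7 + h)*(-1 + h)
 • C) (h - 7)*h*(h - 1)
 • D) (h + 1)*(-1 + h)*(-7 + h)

We need to factor 7 + h^3 + h^2*(-7) + h*(-1).
The factored form is (h + 1)*(-1 + h)*(-7 + h).
D) (h + 1)*(-1 + h)*(-7 + h)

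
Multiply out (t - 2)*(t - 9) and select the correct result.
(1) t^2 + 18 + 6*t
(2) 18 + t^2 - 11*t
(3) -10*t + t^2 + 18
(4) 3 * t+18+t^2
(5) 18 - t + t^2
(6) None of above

Expanding (t - 2)*(t - 9):
= 18 + t^2 - 11*t
2) 18 + t^2 - 11*t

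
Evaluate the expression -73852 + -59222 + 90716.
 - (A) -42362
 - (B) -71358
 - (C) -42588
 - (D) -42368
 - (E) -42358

First: -73852 + -59222 = -133074
Then: -133074 + 90716 = -42358
E) -42358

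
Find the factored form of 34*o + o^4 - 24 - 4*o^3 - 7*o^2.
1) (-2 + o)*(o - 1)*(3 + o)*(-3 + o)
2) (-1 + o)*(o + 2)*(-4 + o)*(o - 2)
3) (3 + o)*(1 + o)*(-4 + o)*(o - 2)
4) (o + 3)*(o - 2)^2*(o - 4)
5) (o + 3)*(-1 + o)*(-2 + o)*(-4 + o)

We need to factor 34*o + o^4 - 24 - 4*o^3 - 7*o^2.
The factored form is (o + 3)*(-1 + o)*(-2 + o)*(-4 + o).
5) (o + 3)*(-1 + o)*(-2 + o)*(-4 + o)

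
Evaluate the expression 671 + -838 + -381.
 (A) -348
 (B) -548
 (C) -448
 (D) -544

First: 671 + -838 = -167
Then: -167 + -381 = -548
B) -548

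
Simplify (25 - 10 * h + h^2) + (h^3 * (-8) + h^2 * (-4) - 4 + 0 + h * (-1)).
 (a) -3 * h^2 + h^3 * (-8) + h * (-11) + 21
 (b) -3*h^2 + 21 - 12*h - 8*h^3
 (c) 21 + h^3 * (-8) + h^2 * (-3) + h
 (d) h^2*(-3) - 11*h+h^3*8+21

Adding the polynomials and combining like terms:
(25 - 10*h + h^2) + (h^3*(-8) + h^2*(-4) - 4 + 0 + h*(-1))
= -3 * h^2 + h^3 * (-8) + h * (-11) + 21
a) -3 * h^2 + h^3 * (-8) + h * (-11) + 21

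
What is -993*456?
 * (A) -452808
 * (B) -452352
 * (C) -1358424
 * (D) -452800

-993 * 456 = -452808
A) -452808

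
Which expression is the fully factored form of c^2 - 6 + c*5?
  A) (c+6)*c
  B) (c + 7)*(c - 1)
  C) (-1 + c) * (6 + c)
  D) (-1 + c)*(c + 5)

We need to factor c^2 - 6 + c*5.
The factored form is (-1 + c) * (6 + c).
C) (-1 + c) * (6 + c)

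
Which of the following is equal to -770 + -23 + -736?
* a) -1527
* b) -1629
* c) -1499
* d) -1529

First: -770 + -23 = -793
Then: -793 + -736 = -1529
d) -1529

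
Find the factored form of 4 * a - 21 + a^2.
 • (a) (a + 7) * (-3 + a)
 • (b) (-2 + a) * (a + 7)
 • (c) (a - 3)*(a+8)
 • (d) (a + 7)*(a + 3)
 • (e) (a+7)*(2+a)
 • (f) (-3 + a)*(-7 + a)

We need to factor 4 * a - 21 + a^2.
The factored form is (a + 7) * (-3 + a).
a) (a + 7) * (-3 + a)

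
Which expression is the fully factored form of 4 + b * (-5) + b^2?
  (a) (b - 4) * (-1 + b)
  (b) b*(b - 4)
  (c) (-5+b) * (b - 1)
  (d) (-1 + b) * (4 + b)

We need to factor 4 + b * (-5) + b^2.
The factored form is (b - 4) * (-1 + b).
a) (b - 4) * (-1 + b)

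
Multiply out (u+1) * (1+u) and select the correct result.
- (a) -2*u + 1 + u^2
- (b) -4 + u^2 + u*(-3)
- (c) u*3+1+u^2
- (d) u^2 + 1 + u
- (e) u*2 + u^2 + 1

Expanding (u+1) * (1+u):
= u*2 + u^2 + 1
e) u*2 + u^2 + 1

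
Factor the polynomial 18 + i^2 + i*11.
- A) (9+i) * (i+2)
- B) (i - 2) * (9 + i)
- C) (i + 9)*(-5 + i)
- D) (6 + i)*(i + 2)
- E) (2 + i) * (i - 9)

We need to factor 18 + i^2 + i*11.
The factored form is (9+i) * (i+2).
A) (9+i) * (i+2)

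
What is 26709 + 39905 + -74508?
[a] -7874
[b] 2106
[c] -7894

First: 26709 + 39905 = 66614
Then: 66614 + -74508 = -7894
c) -7894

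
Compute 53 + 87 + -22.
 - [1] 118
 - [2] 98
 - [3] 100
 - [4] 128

First: 53 + 87 = 140
Then: 140 + -22 = 118
1) 118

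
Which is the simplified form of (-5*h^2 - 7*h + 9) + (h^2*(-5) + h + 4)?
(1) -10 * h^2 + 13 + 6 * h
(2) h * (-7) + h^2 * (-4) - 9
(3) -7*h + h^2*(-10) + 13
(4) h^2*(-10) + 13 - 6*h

Adding the polynomials and combining like terms:
(-5*h^2 - 7*h + 9) + (h^2*(-5) + h + 4)
= h^2*(-10) + 13 - 6*h
4) h^2*(-10) + 13 - 6*h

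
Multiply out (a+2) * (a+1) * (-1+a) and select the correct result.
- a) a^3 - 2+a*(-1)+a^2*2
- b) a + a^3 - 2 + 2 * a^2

Expanding (a+2) * (a+1) * (-1+a):
= a^3 - 2+a*(-1)+a^2*2
a) a^3 - 2+a*(-1)+a^2*2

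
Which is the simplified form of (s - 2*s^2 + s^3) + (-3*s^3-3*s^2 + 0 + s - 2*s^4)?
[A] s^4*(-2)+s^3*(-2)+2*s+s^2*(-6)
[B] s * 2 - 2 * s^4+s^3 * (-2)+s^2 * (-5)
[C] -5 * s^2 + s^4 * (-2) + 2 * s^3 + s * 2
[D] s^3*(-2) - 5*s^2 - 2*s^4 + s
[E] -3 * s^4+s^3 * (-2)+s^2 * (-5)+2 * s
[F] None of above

Adding the polynomials and combining like terms:
(s - 2*s^2 + s^3) + (-3*s^3 - 3*s^2 + 0 + s - 2*s^4)
= s * 2 - 2 * s^4+s^3 * (-2)+s^2 * (-5)
B) s * 2 - 2 * s^4+s^3 * (-2)+s^2 * (-5)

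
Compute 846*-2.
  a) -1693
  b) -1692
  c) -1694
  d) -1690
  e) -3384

846 * -2 = -1692
b) -1692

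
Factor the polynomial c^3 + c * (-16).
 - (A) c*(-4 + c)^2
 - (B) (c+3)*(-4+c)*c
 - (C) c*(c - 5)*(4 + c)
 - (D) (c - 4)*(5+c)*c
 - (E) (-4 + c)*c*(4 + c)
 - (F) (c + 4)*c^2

We need to factor c^3 + c * (-16).
The factored form is (-4 + c)*c*(4 + c).
E) (-4 + c)*c*(4 + c)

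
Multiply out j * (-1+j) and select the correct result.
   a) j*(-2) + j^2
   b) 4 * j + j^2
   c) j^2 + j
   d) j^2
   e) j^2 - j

Expanding j * (-1+j):
= j^2 - j
e) j^2 - j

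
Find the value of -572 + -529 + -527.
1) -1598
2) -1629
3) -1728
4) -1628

First: -572 + -529 = -1101
Then: -1101 + -527 = -1628
4) -1628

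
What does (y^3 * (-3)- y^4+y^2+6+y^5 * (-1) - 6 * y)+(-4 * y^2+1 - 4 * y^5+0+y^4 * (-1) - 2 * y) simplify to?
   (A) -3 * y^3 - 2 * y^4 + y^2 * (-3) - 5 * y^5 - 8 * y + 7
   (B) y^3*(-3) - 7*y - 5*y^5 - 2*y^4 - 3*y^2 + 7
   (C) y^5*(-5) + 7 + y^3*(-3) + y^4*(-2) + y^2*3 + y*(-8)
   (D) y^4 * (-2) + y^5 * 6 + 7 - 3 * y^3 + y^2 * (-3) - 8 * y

Adding the polynomials and combining like terms:
(y^3*(-3) - y^4 + y^2 + 6 + y^5*(-1) - 6*y) + (-4*y^2 + 1 - 4*y^5 + 0 + y^4*(-1) - 2*y)
= -3 * y^3 - 2 * y^4 + y^2 * (-3) - 5 * y^5 - 8 * y + 7
A) -3 * y^3 - 2 * y^4 + y^2 * (-3) - 5 * y^5 - 8 * y + 7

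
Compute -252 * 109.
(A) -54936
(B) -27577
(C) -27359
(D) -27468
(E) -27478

-252 * 109 = -27468
D) -27468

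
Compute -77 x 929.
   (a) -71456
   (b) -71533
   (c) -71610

-77 * 929 = -71533
b) -71533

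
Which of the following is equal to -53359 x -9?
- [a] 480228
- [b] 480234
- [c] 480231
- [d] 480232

-53359 * -9 = 480231
c) 480231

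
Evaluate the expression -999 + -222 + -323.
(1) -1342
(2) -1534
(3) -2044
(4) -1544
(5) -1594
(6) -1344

First: -999 + -222 = -1221
Then: -1221 + -323 = -1544
4) -1544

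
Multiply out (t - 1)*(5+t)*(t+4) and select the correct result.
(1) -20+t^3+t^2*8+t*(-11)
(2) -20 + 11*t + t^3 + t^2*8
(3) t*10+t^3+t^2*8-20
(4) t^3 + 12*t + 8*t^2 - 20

Expanding (t - 1)*(5+t)*(t+4):
= -20 + 11*t + t^3 + t^2*8
2) -20 + 11*t + t^3 + t^2*8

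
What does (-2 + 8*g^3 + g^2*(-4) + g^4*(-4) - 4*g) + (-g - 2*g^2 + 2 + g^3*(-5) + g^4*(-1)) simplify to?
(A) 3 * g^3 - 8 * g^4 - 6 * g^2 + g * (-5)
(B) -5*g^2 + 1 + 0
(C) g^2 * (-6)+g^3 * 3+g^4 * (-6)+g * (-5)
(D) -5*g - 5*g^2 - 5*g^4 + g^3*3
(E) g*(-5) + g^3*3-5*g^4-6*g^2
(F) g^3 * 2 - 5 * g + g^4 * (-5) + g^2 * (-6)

Adding the polynomials and combining like terms:
(-2 + 8*g^3 + g^2*(-4) + g^4*(-4) - 4*g) + (-g - 2*g^2 + 2 + g^3*(-5) + g^4*(-1))
= g*(-5) + g^3*3-5*g^4-6*g^2
E) g*(-5) + g^3*3-5*g^4-6*g^2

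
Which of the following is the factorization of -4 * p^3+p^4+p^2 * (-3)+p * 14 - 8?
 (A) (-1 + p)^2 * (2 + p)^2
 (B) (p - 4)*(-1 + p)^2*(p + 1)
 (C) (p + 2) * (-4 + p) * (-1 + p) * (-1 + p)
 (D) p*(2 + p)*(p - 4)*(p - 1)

We need to factor -4 * p^3+p^4+p^2 * (-3)+p * 14 - 8.
The factored form is (p + 2) * (-4 + p) * (-1 + p) * (-1 + p).
C) (p + 2) * (-4 + p) * (-1 + p) * (-1 + p)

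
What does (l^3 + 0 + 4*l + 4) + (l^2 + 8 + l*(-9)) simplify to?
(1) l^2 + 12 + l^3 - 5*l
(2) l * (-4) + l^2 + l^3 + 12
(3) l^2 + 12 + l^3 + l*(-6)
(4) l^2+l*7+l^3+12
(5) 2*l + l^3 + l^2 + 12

Adding the polynomials and combining like terms:
(l^3 + 0 + 4*l + 4) + (l^2 + 8 + l*(-9))
= l^2 + 12 + l^3 - 5*l
1) l^2 + 12 + l^3 - 5*l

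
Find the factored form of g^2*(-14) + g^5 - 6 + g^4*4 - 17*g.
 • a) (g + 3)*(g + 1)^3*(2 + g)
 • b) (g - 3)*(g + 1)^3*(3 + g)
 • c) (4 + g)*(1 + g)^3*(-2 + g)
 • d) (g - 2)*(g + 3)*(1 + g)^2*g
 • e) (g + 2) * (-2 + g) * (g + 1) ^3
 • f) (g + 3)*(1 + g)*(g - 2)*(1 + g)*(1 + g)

We need to factor g^2*(-14) + g^5 - 6 + g^4*4 - 17*g.
The factored form is (g + 3)*(1 + g)*(g - 2)*(1 + g)*(1 + g).
f) (g + 3)*(1 + g)*(g - 2)*(1 + g)*(1 + g)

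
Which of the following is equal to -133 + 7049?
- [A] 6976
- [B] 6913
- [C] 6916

-133 + 7049 = 6916
C) 6916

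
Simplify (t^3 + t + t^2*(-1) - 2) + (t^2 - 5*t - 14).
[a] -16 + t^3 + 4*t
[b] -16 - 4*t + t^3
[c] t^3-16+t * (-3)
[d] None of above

Adding the polynomials and combining like terms:
(t^3 + t + t^2*(-1) - 2) + (t^2 - 5*t - 14)
= -16 - 4*t + t^3
b) -16 - 4*t + t^3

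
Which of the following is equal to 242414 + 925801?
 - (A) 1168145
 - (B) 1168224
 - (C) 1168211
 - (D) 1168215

242414 + 925801 = 1168215
D) 1168215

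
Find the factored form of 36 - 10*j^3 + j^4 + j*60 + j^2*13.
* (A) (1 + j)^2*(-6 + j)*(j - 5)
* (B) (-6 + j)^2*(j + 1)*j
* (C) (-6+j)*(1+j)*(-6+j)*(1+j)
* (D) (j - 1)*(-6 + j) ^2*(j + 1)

We need to factor 36 - 10*j^3 + j^4 + j*60 + j^2*13.
The factored form is (-6+j)*(1+j)*(-6+j)*(1+j).
C) (-6+j)*(1+j)*(-6+j)*(1+j)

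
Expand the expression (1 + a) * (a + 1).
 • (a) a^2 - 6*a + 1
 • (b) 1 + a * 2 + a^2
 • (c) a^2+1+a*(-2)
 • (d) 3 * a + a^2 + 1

Expanding (1 + a) * (a + 1):
= 1 + a * 2 + a^2
b) 1 + a * 2 + a^2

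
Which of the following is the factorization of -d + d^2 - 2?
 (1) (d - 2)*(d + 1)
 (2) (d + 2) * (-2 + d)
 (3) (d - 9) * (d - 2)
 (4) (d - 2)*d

We need to factor -d + d^2 - 2.
The factored form is (d - 2)*(d + 1).
1) (d - 2)*(d + 1)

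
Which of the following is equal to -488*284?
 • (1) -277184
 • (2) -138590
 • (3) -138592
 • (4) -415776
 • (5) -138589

-488 * 284 = -138592
3) -138592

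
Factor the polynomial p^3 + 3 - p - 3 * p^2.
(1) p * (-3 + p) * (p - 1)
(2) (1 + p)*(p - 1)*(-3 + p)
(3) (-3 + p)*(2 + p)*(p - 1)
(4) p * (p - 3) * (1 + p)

We need to factor p^3 + 3 - p - 3 * p^2.
The factored form is (1 + p)*(p - 1)*(-3 + p).
2) (1 + p)*(p - 1)*(-3 + p)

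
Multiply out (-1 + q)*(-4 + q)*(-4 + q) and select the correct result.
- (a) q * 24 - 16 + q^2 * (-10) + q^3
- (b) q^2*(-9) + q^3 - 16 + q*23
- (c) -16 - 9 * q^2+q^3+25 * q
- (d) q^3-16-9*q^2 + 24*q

Expanding (-1 + q)*(-4 + q)*(-4 + q):
= q^3-16-9*q^2 + 24*q
d) q^3-16-9*q^2 + 24*q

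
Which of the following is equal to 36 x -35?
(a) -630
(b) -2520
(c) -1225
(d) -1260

36 * -35 = -1260
d) -1260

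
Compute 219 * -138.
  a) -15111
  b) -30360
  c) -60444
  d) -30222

219 * -138 = -30222
d) -30222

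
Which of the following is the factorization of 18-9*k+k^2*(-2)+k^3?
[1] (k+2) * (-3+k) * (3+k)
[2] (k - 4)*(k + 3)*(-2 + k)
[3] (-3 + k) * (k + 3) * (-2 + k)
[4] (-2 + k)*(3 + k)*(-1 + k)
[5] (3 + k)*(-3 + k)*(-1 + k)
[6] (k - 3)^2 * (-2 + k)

We need to factor 18-9*k+k^2*(-2)+k^3.
The factored form is (-3 + k) * (k + 3) * (-2 + k).
3) (-3 + k) * (k + 3) * (-2 + k)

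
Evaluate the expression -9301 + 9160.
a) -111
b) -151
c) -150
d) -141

-9301 + 9160 = -141
d) -141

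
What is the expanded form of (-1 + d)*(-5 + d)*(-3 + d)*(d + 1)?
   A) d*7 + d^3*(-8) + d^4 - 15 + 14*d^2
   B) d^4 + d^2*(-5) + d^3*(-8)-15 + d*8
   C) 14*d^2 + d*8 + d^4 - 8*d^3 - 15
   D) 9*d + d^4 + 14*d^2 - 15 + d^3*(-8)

Expanding (-1 + d)*(-5 + d)*(-3 + d)*(d + 1):
= 14*d^2 + d*8 + d^4 - 8*d^3 - 15
C) 14*d^2 + d*8 + d^4 - 8*d^3 - 15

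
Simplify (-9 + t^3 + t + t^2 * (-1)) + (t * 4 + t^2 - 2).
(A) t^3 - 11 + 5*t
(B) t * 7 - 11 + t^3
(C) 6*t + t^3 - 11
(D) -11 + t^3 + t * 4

Adding the polynomials and combining like terms:
(-9 + t^3 + t + t^2*(-1)) + (t*4 + t^2 - 2)
= t^3 - 11 + 5*t
A) t^3 - 11 + 5*t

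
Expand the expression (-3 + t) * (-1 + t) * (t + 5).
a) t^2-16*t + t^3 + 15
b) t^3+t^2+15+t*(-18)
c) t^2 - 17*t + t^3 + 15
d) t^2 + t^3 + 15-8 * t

Expanding (-3 + t) * (-1 + t) * (t + 5):
= t^2 - 17*t + t^3 + 15
c) t^2 - 17*t + t^3 + 15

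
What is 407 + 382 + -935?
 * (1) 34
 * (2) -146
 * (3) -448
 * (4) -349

First: 407 + 382 = 789
Then: 789 + -935 = -146
2) -146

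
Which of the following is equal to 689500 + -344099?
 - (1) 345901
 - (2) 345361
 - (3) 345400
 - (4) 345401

689500 + -344099 = 345401
4) 345401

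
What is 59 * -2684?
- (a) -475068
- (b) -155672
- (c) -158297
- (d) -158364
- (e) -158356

59 * -2684 = -158356
e) -158356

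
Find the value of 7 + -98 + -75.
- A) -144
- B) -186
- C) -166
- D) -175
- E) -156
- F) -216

First: 7 + -98 = -91
Then: -91 + -75 = -166
C) -166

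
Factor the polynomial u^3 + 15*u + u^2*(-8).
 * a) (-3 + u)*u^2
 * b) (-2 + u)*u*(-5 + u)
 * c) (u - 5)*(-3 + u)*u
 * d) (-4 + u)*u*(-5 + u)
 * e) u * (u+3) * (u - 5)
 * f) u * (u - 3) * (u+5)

We need to factor u^3 + 15*u + u^2*(-8).
The factored form is (u - 5)*(-3 + u)*u.
c) (u - 5)*(-3 + u)*u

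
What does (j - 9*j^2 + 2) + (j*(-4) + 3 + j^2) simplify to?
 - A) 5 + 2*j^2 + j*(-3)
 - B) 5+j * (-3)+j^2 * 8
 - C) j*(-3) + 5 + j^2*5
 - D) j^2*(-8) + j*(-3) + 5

Adding the polynomials and combining like terms:
(j - 9*j^2 + 2) + (j*(-4) + 3 + j^2)
= j^2*(-8) + j*(-3) + 5
D) j^2*(-8) + j*(-3) + 5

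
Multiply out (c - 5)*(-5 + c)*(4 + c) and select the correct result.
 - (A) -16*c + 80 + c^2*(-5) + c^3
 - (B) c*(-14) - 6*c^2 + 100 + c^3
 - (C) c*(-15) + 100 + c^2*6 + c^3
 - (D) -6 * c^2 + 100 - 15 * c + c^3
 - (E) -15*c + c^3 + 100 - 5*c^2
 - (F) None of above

Expanding (c - 5)*(-5 + c)*(4 + c):
= -6 * c^2 + 100 - 15 * c + c^3
D) -6 * c^2 + 100 - 15 * c + c^3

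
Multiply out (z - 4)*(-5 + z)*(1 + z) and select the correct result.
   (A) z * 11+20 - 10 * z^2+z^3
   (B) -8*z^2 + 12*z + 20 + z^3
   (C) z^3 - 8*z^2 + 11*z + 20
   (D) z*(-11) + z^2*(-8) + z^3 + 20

Expanding (z - 4)*(-5 + z)*(1 + z):
= z^3 - 8*z^2 + 11*z + 20
C) z^3 - 8*z^2 + 11*z + 20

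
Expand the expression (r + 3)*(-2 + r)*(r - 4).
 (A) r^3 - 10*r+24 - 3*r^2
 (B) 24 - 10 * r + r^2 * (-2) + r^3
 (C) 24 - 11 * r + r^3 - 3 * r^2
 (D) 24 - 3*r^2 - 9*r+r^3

Expanding (r + 3)*(-2 + r)*(r - 4):
= r^3 - 10*r+24 - 3*r^2
A) r^3 - 10*r+24 - 3*r^2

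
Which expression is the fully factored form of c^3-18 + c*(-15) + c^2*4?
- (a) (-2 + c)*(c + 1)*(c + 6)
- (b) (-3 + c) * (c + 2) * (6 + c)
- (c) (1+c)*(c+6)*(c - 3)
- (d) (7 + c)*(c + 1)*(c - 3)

We need to factor c^3-18 + c*(-15) + c^2*4.
The factored form is (1+c)*(c+6)*(c - 3).
c) (1+c)*(c+6)*(c - 3)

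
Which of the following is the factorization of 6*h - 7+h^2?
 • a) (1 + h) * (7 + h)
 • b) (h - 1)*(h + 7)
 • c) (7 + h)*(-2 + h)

We need to factor 6*h - 7+h^2.
The factored form is (h - 1)*(h + 7).
b) (h - 1)*(h + 7)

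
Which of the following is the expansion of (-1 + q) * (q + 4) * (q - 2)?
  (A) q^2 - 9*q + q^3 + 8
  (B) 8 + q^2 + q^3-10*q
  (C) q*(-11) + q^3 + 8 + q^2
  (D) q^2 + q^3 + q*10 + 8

Expanding (-1 + q) * (q + 4) * (q - 2):
= 8 + q^2 + q^3-10*q
B) 8 + q^2 + q^3-10*q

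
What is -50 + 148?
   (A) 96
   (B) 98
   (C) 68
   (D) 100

-50 + 148 = 98
B) 98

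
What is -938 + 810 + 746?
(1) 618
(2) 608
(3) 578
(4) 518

First: -938 + 810 = -128
Then: -128 + 746 = 618
1) 618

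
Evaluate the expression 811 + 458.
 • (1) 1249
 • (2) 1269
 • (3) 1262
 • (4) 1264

811 + 458 = 1269
2) 1269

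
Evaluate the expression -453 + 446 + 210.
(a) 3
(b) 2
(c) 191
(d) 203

First: -453 + 446 = -7
Then: -7 + 210 = 203
d) 203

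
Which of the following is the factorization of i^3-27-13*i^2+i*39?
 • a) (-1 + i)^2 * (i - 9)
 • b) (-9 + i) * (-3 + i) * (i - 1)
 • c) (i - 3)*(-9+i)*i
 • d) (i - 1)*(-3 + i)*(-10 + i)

We need to factor i^3-27-13*i^2+i*39.
The factored form is (-9 + i) * (-3 + i) * (i - 1).
b) (-9 + i) * (-3 + i) * (i - 1)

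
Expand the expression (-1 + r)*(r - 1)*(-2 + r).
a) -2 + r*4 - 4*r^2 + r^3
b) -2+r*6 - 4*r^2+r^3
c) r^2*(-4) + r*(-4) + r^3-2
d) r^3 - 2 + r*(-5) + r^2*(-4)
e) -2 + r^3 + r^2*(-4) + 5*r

Expanding (-1 + r)*(r - 1)*(-2 + r):
= -2 + r^3 + r^2*(-4) + 5*r
e) -2 + r^3 + r^2*(-4) + 5*r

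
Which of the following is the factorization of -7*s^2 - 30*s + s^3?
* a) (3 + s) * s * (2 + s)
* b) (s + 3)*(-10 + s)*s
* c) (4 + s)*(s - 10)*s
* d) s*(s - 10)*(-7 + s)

We need to factor -7*s^2 - 30*s + s^3.
The factored form is (s + 3)*(-10 + s)*s.
b) (s + 3)*(-10 + s)*s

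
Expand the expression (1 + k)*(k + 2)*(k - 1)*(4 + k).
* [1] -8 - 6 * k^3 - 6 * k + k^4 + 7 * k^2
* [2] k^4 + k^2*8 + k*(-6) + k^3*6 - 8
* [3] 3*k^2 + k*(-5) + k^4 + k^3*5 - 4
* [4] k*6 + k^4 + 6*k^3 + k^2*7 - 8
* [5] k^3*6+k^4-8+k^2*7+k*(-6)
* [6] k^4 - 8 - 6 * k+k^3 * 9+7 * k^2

Expanding (1 + k)*(k + 2)*(k - 1)*(4 + k):
= k^3*6+k^4-8+k^2*7+k*(-6)
5) k^3*6+k^4-8+k^2*7+k*(-6)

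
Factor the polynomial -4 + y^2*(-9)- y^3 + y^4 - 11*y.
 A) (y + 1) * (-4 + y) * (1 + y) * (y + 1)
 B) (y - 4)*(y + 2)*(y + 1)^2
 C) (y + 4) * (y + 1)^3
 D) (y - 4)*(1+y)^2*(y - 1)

We need to factor -4 + y^2*(-9)- y^3 + y^4 - 11*y.
The factored form is (y + 1) * (-4 + y) * (1 + y) * (y + 1).
A) (y + 1) * (-4 + y) * (1 + y) * (y + 1)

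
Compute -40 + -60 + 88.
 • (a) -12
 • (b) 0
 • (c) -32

First: -40 + -60 = -100
Then: -100 + 88 = -12
a) -12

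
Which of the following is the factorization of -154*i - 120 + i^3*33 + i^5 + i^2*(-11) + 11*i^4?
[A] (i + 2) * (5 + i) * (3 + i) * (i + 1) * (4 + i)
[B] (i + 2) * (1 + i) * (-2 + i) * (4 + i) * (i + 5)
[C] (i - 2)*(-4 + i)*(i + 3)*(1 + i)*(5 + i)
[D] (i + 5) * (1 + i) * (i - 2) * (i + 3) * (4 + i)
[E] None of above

We need to factor -154*i - 120 + i^3*33 + i^5 + i^2*(-11) + 11*i^4.
The factored form is (i + 5) * (1 + i) * (i - 2) * (i + 3) * (4 + i).
D) (i + 5) * (1 + i) * (i - 2) * (i + 3) * (4 + i)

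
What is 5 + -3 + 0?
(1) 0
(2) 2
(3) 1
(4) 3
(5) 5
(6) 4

First: 5 + -3 = 2
Then: 2 + 0 = 2
2) 2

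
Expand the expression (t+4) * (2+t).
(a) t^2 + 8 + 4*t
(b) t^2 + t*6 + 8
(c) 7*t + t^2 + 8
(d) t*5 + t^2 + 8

Expanding (t+4) * (2+t):
= t^2 + t*6 + 8
b) t^2 + t*6 + 8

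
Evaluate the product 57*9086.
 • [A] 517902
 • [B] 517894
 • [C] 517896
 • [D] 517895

57 * 9086 = 517902
A) 517902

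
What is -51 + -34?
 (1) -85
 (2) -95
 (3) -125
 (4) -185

-51 + -34 = -85
1) -85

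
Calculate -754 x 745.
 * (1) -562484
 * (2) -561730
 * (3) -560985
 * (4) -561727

-754 * 745 = -561730
2) -561730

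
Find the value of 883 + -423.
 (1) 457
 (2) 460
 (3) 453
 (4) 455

883 + -423 = 460
2) 460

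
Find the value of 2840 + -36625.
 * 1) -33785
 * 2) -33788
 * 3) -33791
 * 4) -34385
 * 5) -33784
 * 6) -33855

2840 + -36625 = -33785
1) -33785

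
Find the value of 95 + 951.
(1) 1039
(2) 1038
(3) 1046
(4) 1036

95 + 951 = 1046
3) 1046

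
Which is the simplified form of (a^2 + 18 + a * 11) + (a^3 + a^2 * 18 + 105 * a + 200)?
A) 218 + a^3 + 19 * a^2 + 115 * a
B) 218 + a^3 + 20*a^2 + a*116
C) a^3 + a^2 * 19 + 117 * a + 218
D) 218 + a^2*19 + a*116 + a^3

Adding the polynomials and combining like terms:
(a^2 + 18 + a*11) + (a^3 + a^2*18 + 105*a + 200)
= 218 + a^2*19 + a*116 + a^3
D) 218 + a^2*19 + a*116 + a^3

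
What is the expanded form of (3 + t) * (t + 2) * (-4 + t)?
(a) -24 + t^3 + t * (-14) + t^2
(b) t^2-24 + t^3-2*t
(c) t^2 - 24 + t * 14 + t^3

Expanding (3 + t) * (t + 2) * (-4 + t):
= -24 + t^3 + t * (-14) + t^2
a) -24 + t^3 + t * (-14) + t^2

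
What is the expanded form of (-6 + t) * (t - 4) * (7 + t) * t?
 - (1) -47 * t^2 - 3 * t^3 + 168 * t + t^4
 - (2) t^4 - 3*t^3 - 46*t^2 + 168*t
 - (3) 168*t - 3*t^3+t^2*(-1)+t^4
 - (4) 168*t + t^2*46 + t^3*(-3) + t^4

Expanding (-6 + t) * (t - 4) * (7 + t) * t:
= t^4 - 3*t^3 - 46*t^2 + 168*t
2) t^4 - 3*t^3 - 46*t^2 + 168*t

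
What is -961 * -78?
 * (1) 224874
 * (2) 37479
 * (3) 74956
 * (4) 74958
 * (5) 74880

-961 * -78 = 74958
4) 74958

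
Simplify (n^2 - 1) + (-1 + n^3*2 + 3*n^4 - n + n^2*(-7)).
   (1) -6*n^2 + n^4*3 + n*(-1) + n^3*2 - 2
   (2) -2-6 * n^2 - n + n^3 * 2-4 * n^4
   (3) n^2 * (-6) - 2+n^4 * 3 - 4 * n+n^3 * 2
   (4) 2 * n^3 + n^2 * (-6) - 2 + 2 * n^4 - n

Adding the polynomials and combining like terms:
(n^2 - 1) + (-1 + n^3*2 + 3*n^4 - n + n^2*(-7))
= -6*n^2 + n^4*3 + n*(-1) + n^3*2 - 2
1) -6*n^2 + n^4*3 + n*(-1) + n^3*2 - 2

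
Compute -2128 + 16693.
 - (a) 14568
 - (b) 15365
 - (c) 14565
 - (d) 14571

-2128 + 16693 = 14565
c) 14565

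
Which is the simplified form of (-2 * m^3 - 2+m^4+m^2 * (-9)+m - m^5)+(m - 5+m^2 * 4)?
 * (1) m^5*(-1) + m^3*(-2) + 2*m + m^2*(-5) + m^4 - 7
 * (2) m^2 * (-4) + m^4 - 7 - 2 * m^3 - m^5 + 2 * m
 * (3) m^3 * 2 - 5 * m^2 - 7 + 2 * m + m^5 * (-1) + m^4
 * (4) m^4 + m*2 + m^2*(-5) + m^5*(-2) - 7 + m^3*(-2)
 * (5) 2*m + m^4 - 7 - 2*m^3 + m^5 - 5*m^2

Adding the polynomials and combining like terms:
(-2*m^3 - 2 + m^4 + m^2*(-9) + m - m^5) + (m - 5 + m^2*4)
= m^5*(-1) + m^3*(-2) + 2*m + m^2*(-5) + m^4 - 7
1) m^5*(-1) + m^3*(-2) + 2*m + m^2*(-5) + m^4 - 7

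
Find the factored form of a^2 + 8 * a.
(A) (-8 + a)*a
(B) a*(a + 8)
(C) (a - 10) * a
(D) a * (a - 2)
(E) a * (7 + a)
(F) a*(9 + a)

We need to factor a^2 + 8 * a.
The factored form is a*(a + 8).
B) a*(a + 8)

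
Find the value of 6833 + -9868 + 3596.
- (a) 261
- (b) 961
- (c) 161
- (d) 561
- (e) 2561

First: 6833 + -9868 = -3035
Then: -3035 + 3596 = 561
d) 561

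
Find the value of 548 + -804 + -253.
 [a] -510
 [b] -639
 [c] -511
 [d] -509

First: 548 + -804 = -256
Then: -256 + -253 = -509
d) -509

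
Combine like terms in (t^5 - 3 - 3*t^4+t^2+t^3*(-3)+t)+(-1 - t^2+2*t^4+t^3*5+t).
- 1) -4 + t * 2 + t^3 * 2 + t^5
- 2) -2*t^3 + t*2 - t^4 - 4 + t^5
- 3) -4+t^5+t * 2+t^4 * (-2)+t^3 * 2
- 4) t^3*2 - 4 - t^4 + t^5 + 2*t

Adding the polynomials and combining like terms:
(t^5 - 3 - 3*t^4 + t^2 + t^3*(-3) + t) + (-1 - t^2 + 2*t^4 + t^3*5 + t)
= t^3*2 - 4 - t^4 + t^5 + 2*t
4) t^3*2 - 4 - t^4 + t^5 + 2*t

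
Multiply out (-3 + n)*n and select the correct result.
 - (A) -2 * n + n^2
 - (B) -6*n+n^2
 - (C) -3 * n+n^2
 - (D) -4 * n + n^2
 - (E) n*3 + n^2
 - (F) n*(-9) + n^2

Expanding (-3 + n)*n:
= -3 * n+n^2
C) -3 * n+n^2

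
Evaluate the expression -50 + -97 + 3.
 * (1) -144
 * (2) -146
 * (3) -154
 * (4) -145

First: -50 + -97 = -147
Then: -147 + 3 = -144
1) -144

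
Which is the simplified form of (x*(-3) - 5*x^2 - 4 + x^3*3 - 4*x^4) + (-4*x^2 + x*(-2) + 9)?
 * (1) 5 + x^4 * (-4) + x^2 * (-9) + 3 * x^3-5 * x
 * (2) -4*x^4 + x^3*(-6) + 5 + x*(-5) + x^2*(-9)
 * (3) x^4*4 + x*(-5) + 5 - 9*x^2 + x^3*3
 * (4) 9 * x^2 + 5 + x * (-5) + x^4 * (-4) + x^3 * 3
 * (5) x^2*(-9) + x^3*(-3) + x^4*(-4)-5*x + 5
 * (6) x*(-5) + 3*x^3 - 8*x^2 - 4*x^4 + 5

Adding the polynomials and combining like terms:
(x*(-3) - 5*x^2 - 4 + x^3*3 - 4*x^4) + (-4*x^2 + x*(-2) + 9)
= 5 + x^4 * (-4) + x^2 * (-9) + 3 * x^3-5 * x
1) 5 + x^4 * (-4) + x^2 * (-9) + 3 * x^3-5 * x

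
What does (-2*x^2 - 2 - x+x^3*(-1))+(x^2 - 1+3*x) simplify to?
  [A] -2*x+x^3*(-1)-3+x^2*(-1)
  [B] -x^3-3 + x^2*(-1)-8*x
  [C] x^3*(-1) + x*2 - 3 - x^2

Adding the polynomials and combining like terms:
(-2*x^2 - 2 - x + x^3*(-1)) + (x^2 - 1 + 3*x)
= x^3*(-1) + x*2 - 3 - x^2
C) x^3*(-1) + x*2 - 3 - x^2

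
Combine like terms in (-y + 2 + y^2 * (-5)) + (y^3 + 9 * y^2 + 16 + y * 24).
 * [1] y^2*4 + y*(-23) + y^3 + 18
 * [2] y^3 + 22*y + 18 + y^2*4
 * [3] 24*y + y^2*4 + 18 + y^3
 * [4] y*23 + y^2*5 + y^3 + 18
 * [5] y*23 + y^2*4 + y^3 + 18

Adding the polynomials and combining like terms:
(-y + 2 + y^2*(-5)) + (y^3 + 9*y^2 + 16 + y*24)
= y*23 + y^2*4 + y^3 + 18
5) y*23 + y^2*4 + y^3 + 18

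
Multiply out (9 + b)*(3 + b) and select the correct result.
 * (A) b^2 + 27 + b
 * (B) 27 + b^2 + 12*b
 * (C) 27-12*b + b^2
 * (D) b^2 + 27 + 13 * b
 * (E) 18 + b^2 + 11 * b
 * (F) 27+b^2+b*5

Expanding (9 + b)*(3 + b):
= 27 + b^2 + 12*b
B) 27 + b^2 + 12*b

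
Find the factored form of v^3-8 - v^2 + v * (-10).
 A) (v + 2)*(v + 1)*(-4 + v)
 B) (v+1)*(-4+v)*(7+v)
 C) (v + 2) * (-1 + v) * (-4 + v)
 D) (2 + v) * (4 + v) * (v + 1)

We need to factor v^3-8 - v^2 + v * (-10).
The factored form is (v + 2)*(v + 1)*(-4 + v).
A) (v + 2)*(v + 1)*(-4 + v)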